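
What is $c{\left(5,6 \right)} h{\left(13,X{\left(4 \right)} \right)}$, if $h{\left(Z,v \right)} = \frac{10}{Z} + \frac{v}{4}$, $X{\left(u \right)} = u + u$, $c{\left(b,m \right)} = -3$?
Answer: $- \frac{108}{13} \approx -8.3077$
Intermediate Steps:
$X{\left(u \right)} = 2 u$
$h{\left(Z,v \right)} = \frac{10}{Z} + \frac{v}{4}$ ($h{\left(Z,v \right)} = \frac{10}{Z} + v \frac{1}{4} = \frac{10}{Z} + \frac{v}{4}$)
$c{\left(5,6 \right)} h{\left(13,X{\left(4 \right)} \right)} = - 3 \left(\frac{10}{13} + \frac{2 \cdot 4}{4}\right) = - 3 \left(10 \cdot \frac{1}{13} + \frac{1}{4} \cdot 8\right) = - 3 \left(\frac{10}{13} + 2\right) = \left(-3\right) \frac{36}{13} = - \frac{108}{13}$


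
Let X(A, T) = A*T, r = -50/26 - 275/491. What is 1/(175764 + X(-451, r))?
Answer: 6383/1129049962 ≈ 5.6534e-6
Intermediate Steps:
r = -15850/6383 (r = -50*1/26 - 275*1/491 = -25/13 - 275/491 = -15850/6383 ≈ -2.4832)
1/(175764 + X(-451, r)) = 1/(175764 - 451*(-15850/6383)) = 1/(175764 + 7148350/6383) = 1/(1129049962/6383) = 6383/1129049962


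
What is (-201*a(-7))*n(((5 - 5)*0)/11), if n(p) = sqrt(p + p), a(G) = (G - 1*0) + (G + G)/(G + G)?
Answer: 0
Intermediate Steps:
a(G) = 1 + G (a(G) = (G + 0) + (2*G)/((2*G)) = G + (2*G)*(1/(2*G)) = G + 1 = 1 + G)
n(p) = sqrt(2)*sqrt(p) (n(p) = sqrt(2*p) = sqrt(2)*sqrt(p))
(-201*a(-7))*n(((5 - 5)*0)/11) = (-201*(1 - 7))*(sqrt(2)*sqrt(((5 - 5)*0)/11)) = (-201*(-6))*(sqrt(2)*sqrt((0*0)*(1/11))) = 1206*(sqrt(2)*sqrt(0*(1/11))) = 1206*(sqrt(2)*sqrt(0)) = 1206*(sqrt(2)*0) = 1206*0 = 0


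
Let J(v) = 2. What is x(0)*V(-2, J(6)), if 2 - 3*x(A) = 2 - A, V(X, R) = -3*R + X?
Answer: 0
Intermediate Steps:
V(X, R) = X - 3*R
x(A) = A/3 (x(A) = ⅔ - (2 - A)/3 = ⅔ + (-⅔ + A/3) = A/3)
x(0)*V(-2, J(6)) = ((⅓)*0)*(-2 - 3*2) = 0*(-2 - 6) = 0*(-8) = 0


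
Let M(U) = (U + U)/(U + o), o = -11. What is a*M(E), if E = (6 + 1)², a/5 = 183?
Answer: 44835/19 ≈ 2359.7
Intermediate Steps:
a = 915 (a = 5*183 = 915)
E = 49 (E = 7² = 49)
M(U) = 2*U/(-11 + U) (M(U) = (U + U)/(U - 11) = (2*U)/(-11 + U) = 2*U/(-11 + U))
a*M(E) = 915*(2*49/(-11 + 49)) = 915*(2*49/38) = 915*(2*49*(1/38)) = 915*(49/19) = 44835/19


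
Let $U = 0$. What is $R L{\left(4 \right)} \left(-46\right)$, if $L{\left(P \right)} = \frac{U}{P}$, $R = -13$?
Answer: $0$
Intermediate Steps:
$L{\left(P \right)} = 0$ ($L{\left(P \right)} = \frac{0}{P} = 0$)
$R L{\left(4 \right)} \left(-46\right) = \left(-13\right) 0 \left(-46\right) = 0 \left(-46\right) = 0$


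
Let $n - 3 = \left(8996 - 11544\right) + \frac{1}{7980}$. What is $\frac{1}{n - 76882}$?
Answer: $- \frac{7980}{633827459} \approx -1.259 \cdot 10^{-5}$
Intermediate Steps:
$n = - \frac{20309099}{7980}$ ($n = 3 + \left(\left(8996 - 11544\right) + \frac{1}{7980}\right) = 3 + \left(-2548 + \frac{1}{7980}\right) = 3 - \frac{20333039}{7980} = - \frac{20309099}{7980} \approx -2545.0$)
$\frac{1}{n - 76882} = \frac{1}{- \frac{20309099}{7980} - 76882} = \frac{1}{- \frac{633827459}{7980}} = - \frac{7980}{633827459}$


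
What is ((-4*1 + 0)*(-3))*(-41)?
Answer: -492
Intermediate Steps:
((-4*1 + 0)*(-3))*(-41) = ((-4 + 0)*(-3))*(-41) = -4*(-3)*(-41) = 12*(-41) = -492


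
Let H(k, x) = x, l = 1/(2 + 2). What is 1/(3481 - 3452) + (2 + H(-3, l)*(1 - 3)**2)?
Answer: 88/29 ≈ 3.0345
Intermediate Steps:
l = 1/4 ≈ 0.25000
1/(3481 - 3452) + (2 + H(-3, l)*(1 - 3)**2) = 1/(3481 - 3452) + (2 + (1 - 3)**2/4) = 1/29 + (2 + (1/4)*(-2)**2) = 1/29 + (2 + (1/4)*4) = 1/29 + (2 + 1) = 1/29 + 3 = 88/29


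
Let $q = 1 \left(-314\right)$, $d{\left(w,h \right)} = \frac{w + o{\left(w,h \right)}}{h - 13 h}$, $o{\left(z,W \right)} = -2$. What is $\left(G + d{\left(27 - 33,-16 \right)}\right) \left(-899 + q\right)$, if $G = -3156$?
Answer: $\frac{91878685}{24} \approx 3.8283 \cdot 10^{6}$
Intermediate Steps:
$d{\left(w,h \right)} = - \frac{-2 + w}{12 h}$ ($d{\left(w,h \right)} = \frac{w - 2}{h - 13 h} = \frac{-2 + w}{\left(-12\right) h} = \left(-2 + w\right) \left(- \frac{1}{12 h}\right) = - \frac{-2 + w}{12 h}$)
$q = -314$
$\left(G + d{\left(27 - 33,-16 \right)}\right) \left(-899 + q\right) = \left(-3156 + \frac{2 - \left(27 - 33\right)}{12 \left(-16\right)}\right) \left(-899 - 314\right) = \left(-3156 + \frac{1}{12} \left(- \frac{1}{16}\right) \left(2 - -6\right)\right) \left(-1213\right) = \left(-3156 + \frac{1}{12} \left(- \frac{1}{16}\right) \left(2 + 6\right)\right) \left(-1213\right) = \left(-3156 + \frac{1}{12} \left(- \frac{1}{16}\right) 8\right) \left(-1213\right) = \left(-3156 - \frac{1}{24}\right) \left(-1213\right) = \left(- \frac{75745}{24}\right) \left(-1213\right) = \frac{91878685}{24}$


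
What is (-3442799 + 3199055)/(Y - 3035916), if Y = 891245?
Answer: 243744/2144671 ≈ 0.11365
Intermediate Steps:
(-3442799 + 3199055)/(Y - 3035916) = (-3442799 + 3199055)/(891245 - 3035916) = -243744/(-2144671) = -243744*(-1/2144671) = 243744/2144671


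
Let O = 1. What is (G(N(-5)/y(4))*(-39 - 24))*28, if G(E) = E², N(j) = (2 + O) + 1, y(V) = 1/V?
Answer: -451584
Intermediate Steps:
y(V) = 1/V
N(j) = 4 (N(j) = (2 + 1) + 1 = 3 + 1 = 4)
(G(N(-5)/y(4))*(-39 - 24))*28 = ((4/(1/4))²*(-39 - 24))*28 = ((4/(¼))²*(-63))*28 = ((4*4)²*(-63))*28 = (16²*(-63))*28 = (256*(-63))*28 = -16128*28 = -451584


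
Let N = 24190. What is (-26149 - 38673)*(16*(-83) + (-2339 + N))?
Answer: -1330341906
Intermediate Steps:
(-26149 - 38673)*(16*(-83) + (-2339 + N)) = (-26149 - 38673)*(16*(-83) + (-2339 + 24190)) = -64822*(-1328 + 21851) = -64822*20523 = -1330341906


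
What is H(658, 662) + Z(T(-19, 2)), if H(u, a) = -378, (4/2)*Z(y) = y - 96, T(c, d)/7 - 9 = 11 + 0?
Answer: -356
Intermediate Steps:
T(c, d) = 140 (T(c, d) = 63 + 7*(11 + 0) = 63 + 7*11 = 63 + 77 = 140)
Z(y) = -48 + y/2 (Z(y) = (y - 96)/2 = (-96 + y)/2 = -48 + y/2)
H(658, 662) + Z(T(-19, 2)) = -378 + (-48 + (½)*140) = -378 + (-48 + 70) = -378 + 22 = -356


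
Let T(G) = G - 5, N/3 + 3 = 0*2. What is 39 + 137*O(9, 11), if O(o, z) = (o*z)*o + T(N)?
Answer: 120188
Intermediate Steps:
N = -9 (N = -9 + 3*(0*2) = -9 + 3*0 = -9 + 0 = -9)
T(G) = -5 + G
O(o, z) = -14 + z*o**2 (O(o, z) = (o*z)*o + (-5 - 9) = z*o**2 - 14 = -14 + z*o**2)
39 + 137*O(9, 11) = 39 + 137*(-14 + 11*9**2) = 39 + 137*(-14 + 11*81) = 39 + 137*(-14 + 891) = 39 + 137*877 = 39 + 120149 = 120188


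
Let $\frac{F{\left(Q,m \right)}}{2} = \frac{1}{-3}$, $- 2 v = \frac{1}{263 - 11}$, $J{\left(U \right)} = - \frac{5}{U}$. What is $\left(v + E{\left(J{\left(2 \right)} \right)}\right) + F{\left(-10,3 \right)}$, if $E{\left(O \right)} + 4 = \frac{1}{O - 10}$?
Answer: $- \frac{59833}{12600} \approx -4.7486$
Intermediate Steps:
$E{\left(O \right)} = -4 + \frac{1}{-10 + O}$ ($E{\left(O \right)} = -4 + \frac{1}{O - 10} = -4 + \frac{1}{-10 + O}$)
$v = - \frac{1}{504}$ ($v = - \frac{1}{2 \left(263 - 11\right)} = - \frac{1}{2 \cdot 252} = \left(- \frac{1}{2}\right) \frac{1}{252} = - \frac{1}{504} \approx -0.0019841$)
$F{\left(Q,m \right)} = - \frac{2}{3}$ ($F{\left(Q,m \right)} = \frac{2}{-3} = 2 \left(- \frac{1}{3}\right) = - \frac{2}{3}$)
$\left(v + E{\left(J{\left(2 \right)} \right)}\right) + F{\left(-10,3 \right)} = \left(- \frac{1}{504} + \frac{41 - 4 \left(- \frac{5}{2}\right)}{-10 - \frac{5}{2}}\right) - \frac{2}{3} = \left(- \frac{1}{504} + \frac{41 - 4 \left(\left(-5\right) \frac{1}{2}\right)}{-10 - \frac{5}{2}}\right) - \frac{2}{3} = \left(- \frac{1}{504} + \frac{41 - -10}{-10 - \frac{5}{2}}\right) - \frac{2}{3} = \left(- \frac{1}{504} + \frac{41 + 10}{- \frac{25}{2}}\right) - \frac{2}{3} = \left(- \frac{1}{504} - \frac{102}{25}\right) - \frac{2}{3} = - \frac{51433}{12600} - \frac{2}{3} = - \frac{59833}{12600}$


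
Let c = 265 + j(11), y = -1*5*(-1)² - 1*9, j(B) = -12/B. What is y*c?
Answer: -40642/11 ≈ -3694.7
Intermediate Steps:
y = -14 (y = -5*1 - 9 = -5 - 9 = -14)
c = 2903/11 (c = 265 - 12/11 = 2903/11 ≈ 263.91)
y*c = -14*2903/11 = -40642/11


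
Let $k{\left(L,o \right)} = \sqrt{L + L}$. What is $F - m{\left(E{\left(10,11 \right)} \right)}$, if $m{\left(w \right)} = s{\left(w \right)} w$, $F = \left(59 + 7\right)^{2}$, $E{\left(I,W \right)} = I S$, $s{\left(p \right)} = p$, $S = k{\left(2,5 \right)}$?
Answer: $3956$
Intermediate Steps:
$k{\left(L,o \right)} = \sqrt{2} \sqrt{L}$ ($k{\left(L,o \right)} = \sqrt{2 L} = \sqrt{2} \sqrt{L}$)
$S = 2$ ($S = \sqrt{2} \sqrt{2} = 2$)
$E{\left(I,W \right)} = 2 I$ ($E{\left(I,W \right)} = I 2 = 2 I$)
$F = 4356$ ($F = 66^{2} = 4356$)
$m{\left(w \right)} = w^{2}$ ($m{\left(w \right)} = w w = w^{2}$)
$F - m{\left(E{\left(10,11 \right)} \right)} = 4356 - \left(2 \cdot 10\right)^{2} = 4356 - 20^{2} = 4356 - 400 = 3956$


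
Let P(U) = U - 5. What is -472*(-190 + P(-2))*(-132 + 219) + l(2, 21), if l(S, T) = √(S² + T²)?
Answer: 8089608 + √445 ≈ 8.0896e+6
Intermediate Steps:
P(U) = -5 + U
-472*(-190 + P(-2))*(-132 + 219) + l(2, 21) = -472*(-190 + (-5 - 2))*(-132 + 219) + √(2² + 21²) = -472*(-190 - 7)*87 + √(4 + 441) = -(-92984)*87 + √445 = -472*(-17139) + √445 = 8089608 + √445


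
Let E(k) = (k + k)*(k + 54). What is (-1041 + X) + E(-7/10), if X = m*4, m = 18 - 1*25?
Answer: -57181/50 ≈ -1143.6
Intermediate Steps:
E(k) = 2*k*(54 + k) (E(k) = (2*k)*(54 + k) = 2*k*(54 + k))
m = -7 (m = 18 - 25 = -7)
X = -28 (X = -7*4 = -28)
(-1041 + X) + E(-7/10) = (-1041 - 28) + 2*(-7/10)*(54 - 7/10) = -1069 + 2*(-7*⅒)*(54 - 7*⅒) = -1069 + 2*(-7/10)*(54 - 7/10) = -1069 + 2*(-7/10)*(533/10) = -1069 - 3731/50 = -57181/50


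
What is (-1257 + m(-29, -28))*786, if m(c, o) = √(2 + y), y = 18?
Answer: -988002 + 1572*√5 ≈ -9.8449e+5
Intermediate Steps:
m(c, o) = 2*√5 (m(c, o) = √(2 + 18) = √20 = 2*√5)
(-1257 + m(-29, -28))*786 = (-1257 + 2*√5)*786 = -988002 + 1572*√5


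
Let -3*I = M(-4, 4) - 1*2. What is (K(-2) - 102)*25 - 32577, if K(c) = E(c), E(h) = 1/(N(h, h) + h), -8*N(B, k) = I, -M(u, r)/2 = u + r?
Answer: -35139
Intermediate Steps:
M(u, r) = -2*r - 2*u (M(u, r) = -2*(u + r) = -2*(r + u) = -2*r - 2*u)
I = ⅔ (I = -((-2*4 - 2*(-4)) - 1*2)/3 = -((-8 + 8) - 2)/3 = -(0 - 2)/3 = -⅓*(-2) = ⅔ ≈ 0.66667)
N(B, k) = -1/12 (N(B, k) = -⅛*⅔ = -1/12)
E(h) = 1/(-1/12 + h)
K(c) = 12/(-1 + 12*c)
(K(-2) - 102)*25 - 32577 = (12/(-1 + 12*(-2)) - 102)*25 - 32577 = (12/(-1 - 24) - 102)*25 - 32577 = (12/(-25) - 102)*25 - 32577 = (12*(-1/25) - 102)*25 - 32577 = (-12/25 - 102)*25 - 32577 = -2562/25*25 - 32577 = -2562 - 32577 = -35139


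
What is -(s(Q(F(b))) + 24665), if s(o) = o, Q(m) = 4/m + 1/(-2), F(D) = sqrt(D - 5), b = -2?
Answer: -49329/2 + 4*I*sqrt(7)/7 ≈ -24665.0 + 1.5119*I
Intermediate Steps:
F(D) = sqrt(-5 + D)
Q(m) = -1/2 + 4/m (Q(m) = 4/m + 1*(-1/2) = 4/m - 1/2 = -1/2 + 4/m)
-(s(Q(F(b))) + 24665) = -((8 - sqrt(-5 - 2))/(2*(sqrt(-5 - 2))) + 24665) = -((8 - sqrt(-7))/(2*(sqrt(-7))) + 24665) = -((8 - I*sqrt(7))/(2*((I*sqrt(7)))) + 24665) = -((-I*sqrt(7)/7)*(8 - I*sqrt(7))/2 + 24665) = -(-I*sqrt(7)*(8 - I*sqrt(7))/14 + 24665) = -(24665 - I*sqrt(7)*(8 - I*sqrt(7))/14) = -24665 + I*sqrt(7)*(8 - I*sqrt(7))/14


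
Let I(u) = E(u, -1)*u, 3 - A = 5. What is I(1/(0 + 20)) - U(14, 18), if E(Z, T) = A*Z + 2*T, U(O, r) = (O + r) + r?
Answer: -10021/200 ≈ -50.105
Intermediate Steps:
A = -2 (A = 3 - 1*5 = 3 - 5 = -2)
U(O, r) = O + 2*r
E(Z, T) = -2*Z + 2*T
I(u) = u*(-2 - 2*u) (I(u) = (-2*u + 2*(-1))*u = (-2*u - 2)*u = (-2 - 2*u)*u = u*(-2 - 2*u))
I(1/(0 + 20)) - U(14, 18) = -2*(1 + 1/(0 + 20))/(0 + 20) - (14 + 2*18) = -2*(1 + 1/20)/20 - (14 + 36) = -2*1/20*(1 + 1/20) - 1*50 = -2*1/20*21/20 - 50 = -21/200 - 50 = -10021/200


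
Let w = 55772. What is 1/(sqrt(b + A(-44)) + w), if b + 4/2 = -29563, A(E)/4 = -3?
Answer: 55772/3110545561 - I*sqrt(29577)/3110545561 ≈ 1.793e-5 - 5.5289e-8*I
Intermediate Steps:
A(E) = -12 (A(E) = 4*(-3) = -12)
b = -29565 (b = -2 - 29563 = -29565)
1/(sqrt(b + A(-44)) + w) = 1/(sqrt(-29565 - 12) + 55772) = 1/(sqrt(-29577) + 55772) = 1/(I*sqrt(29577) + 55772) = 1/(55772 + I*sqrt(29577))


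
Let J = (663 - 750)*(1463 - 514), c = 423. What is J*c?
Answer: -34924149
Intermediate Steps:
J = -82563 (J = -87*949 = -82563)
J*c = -82563*423 = -34924149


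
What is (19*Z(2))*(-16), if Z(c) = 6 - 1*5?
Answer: -304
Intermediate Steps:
Z(c) = 1 (Z(c) = 6 - 5 = 1)
(19*Z(2))*(-16) = (19*1)*(-16) = 19*(-16) = -304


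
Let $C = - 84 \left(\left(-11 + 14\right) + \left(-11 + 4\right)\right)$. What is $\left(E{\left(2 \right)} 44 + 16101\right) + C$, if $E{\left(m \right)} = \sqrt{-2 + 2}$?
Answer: $16437$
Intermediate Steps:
$E{\left(m \right)} = 0$ ($E{\left(m \right)} = \sqrt{0} = 0$)
$C = 336$ ($C = - 84 \left(3 - 7\right) = \left(-84\right) \left(-4\right) = 336$)
$\left(E{\left(2 \right)} 44 + 16101\right) + C = \left(0 \cdot 44 + 16101\right) + 336 = \left(0 + 16101\right) + 336 = 16101 + 336 = 16437$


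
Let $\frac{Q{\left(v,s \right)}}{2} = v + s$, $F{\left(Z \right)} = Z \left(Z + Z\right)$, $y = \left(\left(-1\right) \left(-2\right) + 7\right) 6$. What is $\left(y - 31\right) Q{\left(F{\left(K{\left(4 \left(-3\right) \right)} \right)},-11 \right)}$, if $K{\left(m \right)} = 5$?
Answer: $1794$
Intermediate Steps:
$y = 54$ ($y = \left(2 + 7\right) 6 = 9 \cdot 6 = 54$)
$F{\left(Z \right)} = 2 Z^{2}$ ($F{\left(Z \right)} = Z 2 Z = 2 Z^{2}$)
$Q{\left(v,s \right)} = 2 s + 2 v$ ($Q{\left(v,s \right)} = 2 \left(v + s\right) = 2 \left(s + v\right) = 2 s + 2 v$)
$\left(y - 31\right) Q{\left(F{\left(K{\left(4 \left(-3\right) \right)} \right)},-11 \right)} = \left(54 - 31\right) \left(2 \left(-11\right) + 2 \cdot 2 \cdot 5^{2}\right) = 23 \left(-22 + 2 \cdot 2 \cdot 25\right) = 23 \left(-22 + 2 \cdot 50\right) = 23 \left(-22 + 100\right) = 23 \cdot 78 = 1794$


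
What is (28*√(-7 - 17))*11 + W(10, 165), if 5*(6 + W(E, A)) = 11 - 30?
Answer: -49/5 + 616*I*√6 ≈ -9.8 + 1508.9*I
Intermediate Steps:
W(E, A) = -49/5 (W(E, A) = -6 + (11 - 30)/5 = -6 + (⅕)*(-19) = -6 - 19/5 = -49/5)
(28*√(-7 - 17))*11 + W(10, 165) = (28*√(-7 - 17))*11 - 49/5 = (28*√(-24))*11 - 49/5 = (28*(2*I*√6))*11 - 49/5 = (56*I*√6)*11 - 49/5 = 616*I*√6 - 49/5 = -49/5 + 616*I*√6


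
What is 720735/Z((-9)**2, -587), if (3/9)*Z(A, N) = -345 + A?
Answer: -240245/264 ≈ -910.02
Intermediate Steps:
Z(A, N) = -1035 + 3*A (Z(A, N) = 3*(-345 + A) = -1035 + 3*A)
720735/Z((-9)**2, -587) = 720735/(-1035 + 3*(-9)**2) = 720735/(-1035 + 3*81) = 720735/(-1035 + 243) = 720735/(-792) = 720735*(-1/792) = -240245/264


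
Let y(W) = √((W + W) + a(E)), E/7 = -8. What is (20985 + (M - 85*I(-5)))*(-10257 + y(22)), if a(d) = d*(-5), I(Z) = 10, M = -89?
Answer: -205250994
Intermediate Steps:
E = -56 (E = 7*(-8) = -56)
a(d) = -5*d
y(W) = √(280 + 2*W) (y(W) = √((W + W) - 5*(-56)) = √(2*W + 280) = √(280 + 2*W))
(20985 + (M - 85*I(-5)))*(-10257 + y(22)) = (20985 + (-89 - 85*10))*(-10257 + √(280 + 2*22)) = (20985 + (-89 - 850))*(-10257 + √(280 + 44)) = (20985 - 939)*(-10257 + √324) = 20046*(-10257 + 18) = 20046*(-10239) = -205250994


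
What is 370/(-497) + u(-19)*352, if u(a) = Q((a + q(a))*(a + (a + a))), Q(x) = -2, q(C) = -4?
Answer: -350258/497 ≈ -704.74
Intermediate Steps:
u(a) = -2
370/(-497) + u(-19)*352 = 370/(-497) - 2*352 = 370*(-1/497) - 704 = -370/497 - 704 = -350258/497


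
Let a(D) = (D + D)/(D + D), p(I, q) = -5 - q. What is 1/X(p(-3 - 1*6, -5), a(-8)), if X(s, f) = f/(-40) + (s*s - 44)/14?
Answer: -280/887 ≈ -0.31567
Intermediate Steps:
a(D) = 1 (a(D) = (2*D)/((2*D)) = (2*D)*(1/(2*D)) = 1)
X(s, f) = -22/7 - f/40 + s**2/14 (X(s, f) = f*(-1/40) + (s**2 - 44)*(1/14) = -f/40 + (-44 + s**2)*(1/14) = -f/40 + (-22/7 + s**2/14) = -22/7 - f/40 + s**2/14)
1/X(p(-3 - 1*6, -5), a(-8)) = 1/(-22/7 - 1/40*1 + (-5 - 1*(-5))**2/14) = 1/(-22/7 - 1/40 + (-5 + 5)**2/14) = 1/(-22/7 - 1/40 + (1/14)*0**2) = 1/(-22/7 - 1/40 + (1/14)*0) = 1/(-22/7 - 1/40 + 0) = 1/(-887/280) = -280/887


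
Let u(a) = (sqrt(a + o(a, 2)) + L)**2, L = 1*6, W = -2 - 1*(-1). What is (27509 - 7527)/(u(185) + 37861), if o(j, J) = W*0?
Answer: 63412877/120851007 - 19982*sqrt(185)/120851007 ≈ 0.52247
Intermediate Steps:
W = -1 (W = -2 + 1 = -1)
o(j, J) = 0 (o(j, J) = -1*0 = 0)
L = 6
u(a) = (6 + sqrt(a))**2 (u(a) = (sqrt(a + 0) + 6)**2 = (sqrt(a) + 6)**2 = (6 + sqrt(a))**2)
(27509 - 7527)/(u(185) + 37861) = (27509 - 7527)/((6 + sqrt(185))**2 + 37861) = 19982/(37861 + (6 + sqrt(185))**2)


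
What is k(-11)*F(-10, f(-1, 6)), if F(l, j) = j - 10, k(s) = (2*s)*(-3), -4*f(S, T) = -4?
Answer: -594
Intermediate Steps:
f(S, T) = 1 (f(S, T) = -¼*(-4) = 1)
k(s) = -6*s
F(l, j) = -10 + j
k(-11)*F(-10, f(-1, 6)) = (-6*(-11))*(-10 + 1) = 66*(-9) = -594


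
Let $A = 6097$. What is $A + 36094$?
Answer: $42191$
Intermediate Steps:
$A + 36094 = 6097 + 36094 = 42191$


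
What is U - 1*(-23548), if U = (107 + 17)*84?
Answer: 33964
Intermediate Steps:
U = 10416 (U = 124*84 = 10416)
U - 1*(-23548) = 10416 - 1*(-23548) = 10416 + 23548 = 33964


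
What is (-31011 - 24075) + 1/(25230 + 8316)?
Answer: -1847914955/33546 ≈ -55086.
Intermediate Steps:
(-31011 - 24075) + 1/(25230 + 8316) = -55086 + 1/33546 = -1847914955/33546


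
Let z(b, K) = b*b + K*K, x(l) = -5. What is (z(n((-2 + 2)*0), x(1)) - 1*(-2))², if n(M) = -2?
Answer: 961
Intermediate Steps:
z(b, K) = K² + b² (z(b, K) = b² + K² = K² + b²)
(z(n((-2 + 2)*0), x(1)) - 1*(-2))² = (((-5)² + (-2)²) - 1*(-2))² = ((25 + 4) + 2)² = (29 + 2)² = 31² = 961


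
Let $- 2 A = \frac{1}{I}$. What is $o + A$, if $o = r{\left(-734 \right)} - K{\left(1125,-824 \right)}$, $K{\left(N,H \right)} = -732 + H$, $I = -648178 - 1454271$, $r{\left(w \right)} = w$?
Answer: $\frac{3456426157}{4204898} \approx 822.0$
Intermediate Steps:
$I = -2102449$
$A = \frac{1}{4204898}$ ($A = - \frac{1}{2 \left(-2102449\right)} = \left(- \frac{1}{2}\right) \left(- \frac{1}{2102449}\right) = \frac{1}{4204898} \approx 2.3782 \cdot 10^{-7}$)
$o = 822$ ($o = -734 - \left(-732 - 824\right) = -734 - -1556 = -734 + 1556 = 822$)
$o + A = 822 + \frac{1}{4204898} = \frac{3456426157}{4204898}$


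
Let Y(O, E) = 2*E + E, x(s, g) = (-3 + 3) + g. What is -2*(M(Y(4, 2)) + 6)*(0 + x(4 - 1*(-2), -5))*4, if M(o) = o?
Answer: 480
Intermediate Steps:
x(s, g) = g (x(s, g) = 0 + g = g)
Y(O, E) = 3*E
-2*(M(Y(4, 2)) + 6)*(0 + x(4 - 1*(-2), -5))*4 = -2*(3*2 + 6)*(0 - 5)*4 = -2*(6 + 6)*(-5)*4 = -24*(-5)*4 = -2*(-60)*4 = 120*4 = 480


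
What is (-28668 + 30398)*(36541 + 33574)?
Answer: 121298950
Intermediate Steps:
(-28668 + 30398)*(36541 + 33574) = 1730*70115 = 121298950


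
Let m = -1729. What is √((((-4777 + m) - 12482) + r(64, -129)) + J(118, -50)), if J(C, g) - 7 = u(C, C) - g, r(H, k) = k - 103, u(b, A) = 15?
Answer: 2*I*√4787 ≈ 138.38*I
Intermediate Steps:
r(H, k) = -103 + k
J(C, g) = 22 - g (J(C, g) = 7 + (15 - g) = 22 - g)
√((((-4777 + m) - 12482) + r(64, -129)) + J(118, -50)) = √((((-4777 - 1729) - 12482) + (-103 - 129)) + (22 - 1*(-50))) = √(((-6506 - 12482) - 232) + (22 + 50)) = √((-18988 - 232) + 72) = √(-19220 + 72) = √(-19148) = 2*I*√4787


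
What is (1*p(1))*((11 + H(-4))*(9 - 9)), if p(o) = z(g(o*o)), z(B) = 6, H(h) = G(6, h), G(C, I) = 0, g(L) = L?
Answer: 0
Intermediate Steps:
H(h) = 0
p(o) = 6
(1*p(1))*((11 + H(-4))*(9 - 9)) = (1*6)*((11 + 0)*(9 - 9)) = 6*(11*0) = 6*0 = 0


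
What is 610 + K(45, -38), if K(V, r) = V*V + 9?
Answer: 2644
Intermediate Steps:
K(V, r) = 9 + V**2 (K(V, r) = V**2 + 9 = 9 + V**2)
610 + K(45, -38) = 610 + (9 + 45**2) = 610 + (9 + 2025) = 610 + 2034 = 2644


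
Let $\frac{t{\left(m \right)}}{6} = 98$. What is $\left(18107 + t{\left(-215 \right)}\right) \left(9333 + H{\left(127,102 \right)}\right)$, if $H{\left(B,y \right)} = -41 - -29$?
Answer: $174256095$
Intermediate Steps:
$t{\left(m \right)} = 588$ ($t{\left(m \right)} = 6 \cdot 98 = 588$)
$H{\left(B,y \right)} = -12$ ($H{\left(B,y \right)} = -41 + 29 = -12$)
$\left(18107 + t{\left(-215 \right)}\right) \left(9333 + H{\left(127,102 \right)}\right) = \left(18107 + 588\right) \left(9333 - 12\right) = 18695 \cdot 9321 = 174256095$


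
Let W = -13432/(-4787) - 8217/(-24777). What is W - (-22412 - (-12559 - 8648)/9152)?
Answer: 2703224785768491/120610647872 ≈ 22413.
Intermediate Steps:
W = 41348827/13178611 (W = -13432*(-1/4787) - 8217*(-1/24777) = 13432/4787 + 913/2753 = 41348827/13178611 ≈ 3.1376)
W - (-22412 - (-12559 - 8648)/9152) = 41348827/13178611 - (-22412 - (-12559 - 8648)/9152) = 41348827/13178611 - (-22412 - (-21207)/9152) = 41348827/13178611 - (-22412 - 1*(-21207/9152)) = 41348827/13178611 - (-22412 + 21207/9152) = 41348827/13178611 - 1*(-205093417/9152) = 41348827/13178611 + 205093417/9152 = 2703224785768491/120610647872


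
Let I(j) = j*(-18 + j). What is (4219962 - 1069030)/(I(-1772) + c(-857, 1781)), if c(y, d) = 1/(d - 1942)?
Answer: 507300052/510672679 ≈ 0.99340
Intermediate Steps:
c(y, d) = 1/(-1942 + d)
(4219962 - 1069030)/(I(-1772) + c(-857, 1781)) = (4219962 - 1069030)/(-1772*(-18 - 1772) + 1/(-1942 + 1781)) = 3150932/(-1772*(-1790) + 1/(-161)) = 3150932/(3171880 - 1/161) = 3150932/(510672679/161) = 3150932*(161/510672679) = 507300052/510672679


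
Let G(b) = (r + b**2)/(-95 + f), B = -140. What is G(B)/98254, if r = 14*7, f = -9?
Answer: -9849/5109208 ≈ -0.0019277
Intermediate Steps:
r = 98
G(b) = -49/52 - b**2/104 (G(b) = (98 + b**2)/(-95 - 9) = (98 + b**2)/(-104) = (98 + b**2)*(-1/104) = -49/52 - b**2/104)
G(B)/98254 = (-49/52 - 1/104*(-140)**2)/98254 = (-49/52 - 1/104*19600)*(1/98254) = (-49/52 - 2450/13)*(1/98254) = -9849/52*1/98254 = -9849/5109208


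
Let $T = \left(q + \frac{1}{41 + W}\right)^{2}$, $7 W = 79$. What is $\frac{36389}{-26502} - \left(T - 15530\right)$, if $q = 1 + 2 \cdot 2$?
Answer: $\frac{9173129223473}{591683652} \approx 15503.0$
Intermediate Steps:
$W = \frac{79}{7}$ ($W = \frac{1}{7} \cdot 79 = \frac{79}{7} \approx 11.286$)
$q = 5$ ($q = 1 + 4 = 5$)
$T = \frac{3374569}{133956}$ ($T = \left(5 + \frac{1}{41 + \frac{79}{7}}\right)^{2} = \left(5 + \frac{1}{\frac{366}{7}}\right)^{2} = \left(5 + \frac{7}{366}\right)^{2} = \left(\frac{1837}{366}\right)^{2} = \frac{3374569}{133956} \approx 25.192$)
$\frac{36389}{-26502} - \left(T - 15530\right) = \frac{36389}{-26502} - \left(\frac{3374569}{133956} - 15530\right) = 36389 \left(- \frac{1}{26502}\right) - \left(\frac{3374569}{133956} - 15530\right) = - \frac{36389}{26502} - - \frac{2076962111}{133956} = - \frac{36389}{26502} + \frac{2076962111}{133956} = \frac{9173129223473}{591683652}$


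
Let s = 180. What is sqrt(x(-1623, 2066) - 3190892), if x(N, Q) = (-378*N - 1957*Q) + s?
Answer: 2*I*sqrt(1655095) ≈ 2573.0*I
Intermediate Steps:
x(N, Q) = 180 - 1957*Q - 378*N (x(N, Q) = (-378*N - 1957*Q) + 180 = (-1957*Q - 378*N) + 180 = 180 - 1957*Q - 378*N)
sqrt(x(-1623, 2066) - 3190892) = sqrt((180 - 1957*2066 - 378*(-1623)) - 3190892) = sqrt((180 - 4043162 + 613494) - 3190892) = sqrt(-3429488 - 3190892) = sqrt(-6620380) = 2*I*sqrt(1655095)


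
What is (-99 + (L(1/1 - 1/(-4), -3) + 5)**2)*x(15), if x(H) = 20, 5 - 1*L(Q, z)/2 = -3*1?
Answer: 6840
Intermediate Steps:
L(Q, z) = 16 (L(Q, z) = 10 - (-6) = 10 - 2*(-3) = 10 + 6 = 16)
(-99 + (L(1/1 - 1/(-4), -3) + 5)**2)*x(15) = (-99 + (16 + 5)**2)*20 = (-99 + 21**2)*20 = (-99 + 441)*20 = 342*20 = 6840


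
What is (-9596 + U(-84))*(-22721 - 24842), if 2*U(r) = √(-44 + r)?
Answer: 456414548 - 190252*I*√2 ≈ 4.5641e+8 - 2.6906e+5*I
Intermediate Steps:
U(r) = √(-44 + r)/2
(-9596 + U(-84))*(-22721 - 24842) = (-9596 + √(-44 - 84)/2)*(-22721 - 24842) = (-9596 + √(-128)/2)*(-47563) = (-9596 + (8*I*√2)/2)*(-47563) = (-9596 + 4*I*√2)*(-47563) = 456414548 - 190252*I*√2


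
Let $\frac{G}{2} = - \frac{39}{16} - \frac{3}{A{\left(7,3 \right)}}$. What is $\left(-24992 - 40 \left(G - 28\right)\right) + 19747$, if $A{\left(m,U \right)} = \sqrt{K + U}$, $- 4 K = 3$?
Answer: $-3770$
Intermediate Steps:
$K = - \frac{3}{4}$ ($K = \left(- \frac{1}{4}\right) 3 = - \frac{3}{4} \approx -0.75$)
$A{\left(m,U \right)} = \sqrt{- \frac{3}{4} + U}$
$G = - \frac{71}{8}$ ($G = 2 \left(- \frac{39}{16} - \frac{3}{\frac{1}{2} \sqrt{-3 + 4 \cdot 3}}\right) = 2 \left(\left(-39\right) \frac{1}{16} - \frac{3}{\frac{1}{2} \sqrt{-3 + 12}}\right) = 2 \left(- \frac{39}{16} - \frac{3}{\frac{1}{2} \sqrt{9}}\right) = 2 \left(- \frac{39}{16} - \frac{3}{\frac{1}{2} \cdot 3}\right) = 2 \left(- \frac{39}{16} - \frac{3}{\frac{3}{2}}\right) = 2 \left(- \frac{39}{16} - 2\right) = 2 \left(- \frac{71}{16}\right) = - \frac{71}{8} \approx -8.875$)
$\left(-24992 - 40 \left(G - 28\right)\right) + 19747 = \left(-24992 - 40 \left(- \frac{71}{8} - 28\right)\right) + 19747 = \left(-24992 - -1475\right) + 19747 = \left(-24992 + 1475\right) + 19747 = -23517 + 19747 = -3770$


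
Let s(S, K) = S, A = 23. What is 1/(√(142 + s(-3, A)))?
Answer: √139/139 ≈ 0.084819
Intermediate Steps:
1/(√(142 + s(-3, A))) = 1/(√(142 - 3)) = 1/(√139) = √139/139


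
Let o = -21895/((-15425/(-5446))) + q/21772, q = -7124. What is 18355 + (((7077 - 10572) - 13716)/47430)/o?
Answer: 7533998935518888917/410460305979414 ≈ 18355.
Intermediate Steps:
o = -129810343447/16791655 (o = -21895/((-15425/(-5446))) - 7124/21772 = -21895/((-15425*(-1/5446))) - 7124*1/21772 = -21895/15425/5446 - 1781/5443 = -21895*5446/15425 - 1781/5443 = -23848034/3085 - 1781/5443 = -129810343447/16791655 ≈ -7730.6)
18355 + (((7077 - 10572) - 13716)/47430)/o = 18355 + (((7077 - 10572) - 13716)/47430)/(-129810343447/16791655) = 18355 + ((-3495 - 13716)*(1/47430))*(-16791655/129810343447) = 18355 - 17211*1/47430*(-16791655/129810343447) = 18355 - 5737/15810*(-16791655/129810343447) = 18355 + 19266744947/410460305979414 = 7533998935518888917/410460305979414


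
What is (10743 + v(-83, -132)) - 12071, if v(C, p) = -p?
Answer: -1196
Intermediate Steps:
(10743 + v(-83, -132)) - 12071 = (10743 - 1*(-132)) - 12071 = (10743 + 132) - 12071 = 10875 - 12071 = -1196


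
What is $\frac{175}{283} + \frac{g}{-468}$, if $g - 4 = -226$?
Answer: $\frac{24121}{22074} \approx 1.0927$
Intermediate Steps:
$g = -222$ ($g = 4 - 226 = -222$)
$\frac{175}{283} + \frac{g}{-468} = \frac{175}{283} - \frac{222}{-468} = 175 \cdot \frac{1}{283} - - \frac{37}{78} = \frac{175}{283} + \frac{37}{78} = \frac{24121}{22074}$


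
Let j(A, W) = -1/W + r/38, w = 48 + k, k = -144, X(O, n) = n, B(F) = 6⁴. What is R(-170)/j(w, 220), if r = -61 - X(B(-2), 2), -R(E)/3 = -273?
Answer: -3423420/6949 ≈ -492.65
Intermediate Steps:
B(F) = 1296
R(E) = 819 (R(E) = -3*(-273) = 819)
r = -63 (r = -61 - 1*2 = -61 - 2 = -63)
w = -96 (w = 48 - 144 = -96)
j(A, W) = -63/38 - 1/W (j(A, W) = -1/W - 63/38 = -63/38 - 1/W)
R(-170)/j(w, 220) = 819/(-63/38 - 1/220) = 819/(-6949/4180) = 819*(-4180/6949) = -3423420/6949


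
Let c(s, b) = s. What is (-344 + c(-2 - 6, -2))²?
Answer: 123904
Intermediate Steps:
(-344 + c(-2 - 6, -2))² = (-344 + (-2 - 6))² = (-344 - 8)² = (-352)² = 123904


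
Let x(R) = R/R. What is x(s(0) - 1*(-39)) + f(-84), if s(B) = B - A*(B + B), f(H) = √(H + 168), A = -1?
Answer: 1 + 2*√21 ≈ 10.165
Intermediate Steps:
f(H) = √(168 + H)
s(B) = 3*B (s(B) = B - (-1)*(B + B) = B - (-1)*2*B = B - (-2)*B = B + 2*B = 3*B)
x(R) = 1
x(s(0) - 1*(-39)) + f(-84) = 1 + √(168 - 84) = 1 + √84 = 1 + 2*√21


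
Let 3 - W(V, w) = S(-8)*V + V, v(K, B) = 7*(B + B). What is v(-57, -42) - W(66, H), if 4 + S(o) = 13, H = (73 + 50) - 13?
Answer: 69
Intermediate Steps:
H = 110 (H = 123 - 13 = 110)
S(o) = 9 (S(o) = -4 + 13 = 9)
v(K, B) = 14*B (v(K, B) = 7*(2*B) = 14*B)
W(V, w) = 3 - 10*V (W(V, w) = 3 - (9*V + V) = 3 - 10*V)
v(-57, -42) - W(66, H) = 14*(-42) - (3 - 10*66) = -588 - (3 - 660) = -588 - 1*(-657) = -588 + 657 = 69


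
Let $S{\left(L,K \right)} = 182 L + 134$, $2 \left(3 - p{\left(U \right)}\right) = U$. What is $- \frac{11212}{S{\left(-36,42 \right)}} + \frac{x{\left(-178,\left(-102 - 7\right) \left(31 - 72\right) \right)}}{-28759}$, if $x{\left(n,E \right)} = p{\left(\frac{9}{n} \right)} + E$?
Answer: $\frac{52286512055}{32854396636} \approx 1.5915$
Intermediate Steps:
$p{\left(U \right)} = 3 - \frac{U}{2}$
$x{\left(n,E \right)} = 3 + E - \frac{9}{2 n}$ ($x{\left(n,E \right)} = \left(3 - \frac{9 \frac{1}{n}}{2}\right) + E = \left(3 - \frac{9}{2 n}\right) + E = 3 + E - \frac{9}{2 n}$)
$S{\left(L,K \right)} = 134 + 182 L$
$- \frac{11212}{S{\left(-36,42 \right)}} + \frac{x{\left(-178,\left(-102 - 7\right) \left(31 - 72\right) \right)}}{-28759} = - \frac{11212}{134 + 182 \left(-36\right)} + \frac{3 + \left(-102 - 7\right) \left(31 - 72\right) - \frac{9}{2 \left(-178\right)}}{-28759} = - \frac{11212}{134 - 6552} + \left(3 - -4469 - - \frac{9}{356}\right) \left(- \frac{1}{28759}\right) = - \frac{11212}{-6418} + \left(3 + 4469 + \frac{9}{356}\right) \left(- \frac{1}{28759}\right) = \left(-11212\right) \left(- \frac{1}{6418}\right) + \frac{1592041}{356} \left(- \frac{1}{28759}\right) = \frac{5606}{3209} - \frac{1592041}{10238204} = \frac{52286512055}{32854396636}$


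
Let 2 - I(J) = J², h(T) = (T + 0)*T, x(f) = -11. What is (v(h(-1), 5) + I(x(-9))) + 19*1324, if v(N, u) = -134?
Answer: 24903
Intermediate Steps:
h(T) = T² (h(T) = T*T = T²)
I(J) = 2 - J²
(v(h(-1), 5) + I(x(-9))) + 19*1324 = (-134 + (2 - 1*(-11)²)) + 19*1324 = (-134 + (2 - 1*121)) + 25156 = (-134 + (2 - 121)) + 25156 = (-134 - 119) + 25156 = -253 + 25156 = 24903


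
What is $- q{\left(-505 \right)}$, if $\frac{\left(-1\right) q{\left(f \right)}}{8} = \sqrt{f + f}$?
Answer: $8 i \sqrt{1010} \approx 254.24 i$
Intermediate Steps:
$q{\left(f \right)} = - 8 \sqrt{2} \sqrt{f}$ ($q{\left(f \right)} = - 8 \sqrt{f + f} = - 8 \sqrt{2 f} = - 8 \sqrt{2} \sqrt{f}$)
$- q{\left(-505 \right)} = - \left(-8\right) \sqrt{2} \sqrt{-505} = - \left(-8\right) \sqrt{2} i \sqrt{505} = - \left(-8\right) i \sqrt{1010} = 8 i \sqrt{1010}$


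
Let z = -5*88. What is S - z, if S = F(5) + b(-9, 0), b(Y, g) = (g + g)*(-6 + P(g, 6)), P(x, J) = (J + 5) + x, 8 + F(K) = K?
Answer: 437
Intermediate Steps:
F(K) = -8 + K
P(x, J) = 5 + J + x (P(x, J) = (5 + J) + x = 5 + J + x)
b(Y, g) = 2*g*(5 + g) (b(Y, g) = (g + g)*(-6 + (5 + 6 + g)) = (2*g)*(-6 + (11 + g)) = (2*g)*(5 + g) = 2*g*(5 + g))
z = -440
S = -3 (S = (-8 + 5) + 2*0*(5 + 0) = -3 + 2*0*5 = -3 + 0 = -3)
S - z = -3 - 1*(-440) = -3 + 440 = 437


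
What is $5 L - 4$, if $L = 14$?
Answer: $66$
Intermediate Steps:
$5 L - 4 = 5 \cdot 14 - 4 = 70 - 4 = 66$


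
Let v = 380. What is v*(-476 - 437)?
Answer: -346940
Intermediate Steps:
v*(-476 - 437) = 380*(-476 - 437) = 380*(-913) = -346940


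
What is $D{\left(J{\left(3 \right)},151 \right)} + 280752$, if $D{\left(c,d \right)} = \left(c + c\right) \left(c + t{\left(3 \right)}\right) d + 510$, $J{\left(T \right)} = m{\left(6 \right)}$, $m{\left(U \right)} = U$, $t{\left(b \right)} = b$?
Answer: $297570$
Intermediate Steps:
$J{\left(T \right)} = 6$
$D{\left(c,d \right)} = 510 + 2 c d \left(3 + c\right)$ ($D{\left(c,d \right)} = \left(c + c\right) \left(c + 3\right) d + 510 = 2 c \left(3 + c\right) d + 510 = 2 c d \left(3 + c\right) + 510 = 510 + 2 c d \left(3 + c\right)$)
$D{\left(J{\left(3 \right)},151 \right)} + 280752 = \left(510 + 2 \cdot 151 \cdot 6^{2} + 6 \cdot 6 \cdot 151\right) + 280752 = \left(510 + 2 \cdot 151 \cdot 36 + 5436\right) + 280752 = \left(510 + 10872 + 5436\right) + 280752 = 16818 + 280752 = 297570$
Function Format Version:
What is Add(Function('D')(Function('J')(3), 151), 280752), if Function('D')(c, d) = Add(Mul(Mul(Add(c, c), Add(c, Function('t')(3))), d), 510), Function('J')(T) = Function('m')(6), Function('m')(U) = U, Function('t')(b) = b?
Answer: 297570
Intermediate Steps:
Function('J')(T) = 6
Function('D')(c, d) = Add(510, Mul(2, c, d, Add(3, c))) (Function('D')(c, d) = Add(Mul(Mul(Add(c, c), Add(c, 3)), d), 510) = Add(Mul(Mul(Mul(2, c), Add(3, c)), d), 510) = Add(Mul(Mul(2, c, Add(3, c)), d), 510) = Add(Mul(2, c, d, Add(3, c)), 510) = Add(510, Mul(2, c, d, Add(3, c))))
Add(Function('D')(Function('J')(3), 151), 280752) = Add(Add(510, Mul(2, 151, Pow(6, 2)), Mul(6, 6, 151)), 280752) = Add(Add(510, Mul(2, 151, 36), 5436), 280752) = Add(Add(510, 10872, 5436), 280752) = Add(16818, 280752) = 297570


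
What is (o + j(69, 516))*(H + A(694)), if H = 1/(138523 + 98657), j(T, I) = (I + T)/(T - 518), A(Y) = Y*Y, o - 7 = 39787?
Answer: 2041017473416335001/106493820 ≈ 1.9166e+10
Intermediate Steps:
o = 39794 (o = 7 + 39787 = 39794)
A(Y) = Y²
j(T, I) = (I + T)/(-518 + T)
H = 1/237180 ≈ 4.2162e-6
(o + j(69, 516))*(H + A(694)) = (39794 + (516 + 69)/(-518 + 69))*(1/237180 + 694²) = (39794 + 585/(-449))*(1/237180 + 481636) = (39794 - 1/449*585)*(114234426481/237180) = (39794 - 585/449)*(114234426481/237180) = (17866921/449)*(114234426481/237180) = 2041017473416335001/106493820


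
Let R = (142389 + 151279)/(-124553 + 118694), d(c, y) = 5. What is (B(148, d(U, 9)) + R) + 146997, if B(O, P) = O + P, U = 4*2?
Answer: 861858182/5859 ≈ 1.4710e+5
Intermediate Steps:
U = 8
R = -293668/5859 (R = 293668/(-5859) = 293668*(-1/5859) = -293668/5859 ≈ -50.123)
(B(148, d(U, 9)) + R) + 146997 = ((148 + 5) - 293668/5859) + 146997 = (153 - 293668/5859) + 146997 = 602759/5859 + 146997 = 861858182/5859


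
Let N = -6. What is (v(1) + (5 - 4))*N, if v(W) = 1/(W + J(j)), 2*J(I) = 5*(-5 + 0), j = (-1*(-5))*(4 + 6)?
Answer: -126/23 ≈ -5.4783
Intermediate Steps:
j = 50 (j = 5*10 = 50)
J(I) = -25/2 (J(I) = (5*(-5 + 0))/2 = (5*(-5))/2 = (1/2)*(-25) = -25/2)
v(W) = 1/(-25/2 + W) (v(W) = 1/(W - 25/2) = 1/(-25/2 + W))
(v(1) + (5 - 4))*N = (2/(-25 + 2*1) + (5 - 4))*(-6) = (2/(-25 + 2) + 1)*(-6) = (2/(-23) + 1)*(-6) = (2*(-1/23) + 1)*(-6) = (-2/23 + 1)*(-6) = (21/23)*(-6) = -126/23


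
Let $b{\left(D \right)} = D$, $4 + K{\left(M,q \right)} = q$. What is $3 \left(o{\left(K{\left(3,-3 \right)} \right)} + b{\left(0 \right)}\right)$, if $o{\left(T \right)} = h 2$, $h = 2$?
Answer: $12$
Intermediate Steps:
$K{\left(M,q \right)} = -4 + q$
$o{\left(T \right)} = 4$ ($o{\left(T \right)} = 2 \cdot 2 = 4$)
$3 \left(o{\left(K{\left(3,-3 \right)} \right)} + b{\left(0 \right)}\right) = 3 \left(4 + 0\right) = 3 \cdot 4 = 12$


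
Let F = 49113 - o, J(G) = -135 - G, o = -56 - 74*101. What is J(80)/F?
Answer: -215/56643 ≈ -0.0037957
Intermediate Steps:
o = -7530 (o = -56 - 7474 = -7530)
F = 56643 (F = 49113 - 1*(-7530) = 49113 + 7530 = 56643)
J(80)/F = (-135 - 1*80)/56643 = (-135 - 80)*(1/56643) = -215*1/56643 = -215/56643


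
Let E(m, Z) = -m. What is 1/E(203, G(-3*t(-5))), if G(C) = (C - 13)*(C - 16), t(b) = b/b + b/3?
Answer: -1/203 ≈ -0.0049261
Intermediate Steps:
t(b) = 1 + b/3 (t(b) = 1 + b*(1/3) = 1 + b/3)
G(C) = (-16 + C)*(-13 + C) (G(C) = (-13 + C)*(-16 + C) = (-16 + C)*(-13 + C))
1/E(203, G(-3*t(-5))) = 1/(-1*203) = 1/(-203) = -1/203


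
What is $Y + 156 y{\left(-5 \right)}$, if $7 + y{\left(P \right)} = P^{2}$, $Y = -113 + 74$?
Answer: $2769$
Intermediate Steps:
$Y = -39$
$y{\left(P \right)} = -7 + P^{2}$
$Y + 156 y{\left(-5 \right)} = -39 + 156 \left(-7 + \left(-5\right)^{2}\right) = -39 + 156 \left(-7 + 25\right) = -39 + 156 \cdot 18 = -39 + 2808 = 2769$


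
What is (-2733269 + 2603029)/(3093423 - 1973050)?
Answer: -130240/1120373 ≈ -0.11625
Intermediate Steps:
(-2733269 + 2603029)/(3093423 - 1973050) = -130240/1120373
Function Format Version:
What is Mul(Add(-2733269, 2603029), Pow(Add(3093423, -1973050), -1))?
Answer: Rational(-130240, 1120373) ≈ -0.11625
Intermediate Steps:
Mul(Add(-2733269, 2603029), Pow(Add(3093423, -1973050), -1)) = Mul(-130240, Pow(1120373, -1)) = Mul(-130240, Rational(1, 1120373)) = Rational(-130240, 1120373)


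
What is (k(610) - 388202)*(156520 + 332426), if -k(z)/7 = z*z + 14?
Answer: -1463415378000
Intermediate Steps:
k(z) = -98 - 7*z² (k(z) = -7*(z*z + 14) = -7*(z² + 14) = -7*(14 + z²) = -98 - 7*z²)
(k(610) - 388202)*(156520 + 332426) = ((-98 - 7*610²) - 388202)*(156520 + 332426) = ((-98 - 7*372100) - 388202)*488946 = ((-98 - 2604700) - 388202)*488946 = (-2604798 - 388202)*488946 = -2993000*488946 = -1463415378000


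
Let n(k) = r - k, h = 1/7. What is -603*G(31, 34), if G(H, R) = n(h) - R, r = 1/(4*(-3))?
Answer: 577875/28 ≈ 20638.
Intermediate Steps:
h = ⅐ (h = 1*(⅐) = ⅐ ≈ 0.14286)
r = -1/12 (r = 1/(-12) = -1/12 ≈ -0.083333)
n(k) = -1/12 - k
G(H, R) = -19/84 - R (G(H, R) = (-1/12 - 1*⅐) - R = (-1/12 - ⅐) - R = -19/84 - R)
-603*G(31, 34) = -603*(-19/84 - 1*34) = -603*(-19/84 - 34) = -603*(-2875/84) = 577875/28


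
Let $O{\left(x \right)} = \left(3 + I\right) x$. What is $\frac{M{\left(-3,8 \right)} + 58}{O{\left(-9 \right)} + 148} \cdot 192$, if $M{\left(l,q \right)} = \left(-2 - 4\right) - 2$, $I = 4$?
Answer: $\frac{1920}{17} \approx 112.94$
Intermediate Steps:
$O{\left(x \right)} = 7 x$ ($O{\left(x \right)} = \left(3 + 4\right) x = 7 x$)
$M{\left(l,q \right)} = -8$ ($M{\left(l,q \right)} = -6 - 2 = -8$)
$\frac{M{\left(-3,8 \right)} + 58}{O{\left(-9 \right)} + 148} \cdot 192 = \frac{-8 + 58}{7 \left(-9\right) + 148} \cdot 192 = \frac{50}{-63 + 148} \cdot 192 = \frac{50}{85} \cdot 192 = 50 \cdot \frac{1}{85} \cdot 192 = \frac{10}{17} \cdot 192 = \frac{1920}{17}$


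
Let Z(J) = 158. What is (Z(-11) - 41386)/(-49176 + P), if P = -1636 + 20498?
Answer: 20614/15157 ≈ 1.3600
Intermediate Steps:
P = 18862
(Z(-11) - 41386)/(-49176 + P) = (158 - 41386)/(-49176 + 18862) = -41228/(-30314) = -41228*(-1/30314) = 20614/15157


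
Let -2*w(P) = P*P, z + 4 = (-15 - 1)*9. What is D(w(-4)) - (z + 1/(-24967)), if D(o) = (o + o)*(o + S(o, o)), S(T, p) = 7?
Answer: 4094589/24967 ≈ 164.00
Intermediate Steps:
z = -148 (z = -4 + (-15 - 1)*9 = -4 - 16*9 = -4 - 144 = -148)
w(P) = -P²/2 (w(P) = -P*P/2 = -P²/2)
D(o) = 2*o*(7 + o) (D(o) = (o + o)*(o + 7) = (2*o)*(7 + o) = 2*o*(7 + o))
D(w(-4)) - (z + 1/(-24967)) = 2*(-½*(-4)²)*(7 - ½*(-4)²) - (-148 + 1/(-24967)) = 2*(-½*16)*(7 - ½*16) - (-148 - 1/24967) = 2*(-8)*(7 - 8) - 1*(-3695117/24967) = 2*(-8)*(-1) + 3695117/24967 = 16 + 3695117/24967 = 4094589/24967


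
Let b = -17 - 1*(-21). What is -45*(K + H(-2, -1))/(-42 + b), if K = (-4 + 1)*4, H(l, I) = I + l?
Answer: -675/38 ≈ -17.763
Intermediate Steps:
b = 4 (b = -17 + 21 = 4)
K = -12 (K = -3*4 = -12)
-45*(K + H(-2, -1))/(-42 + b) = -45*(-12 + (-1 - 2))/(-42 + 4) = -45*(-12 - 3)/(-38) = -(-675)*(-1)/38 = -45*15/38 = -675/38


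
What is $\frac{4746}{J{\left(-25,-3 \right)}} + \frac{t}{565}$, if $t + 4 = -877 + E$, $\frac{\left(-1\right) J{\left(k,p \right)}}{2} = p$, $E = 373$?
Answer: $\frac{446407}{565} \approx 790.1$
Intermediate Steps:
$J{\left(k,p \right)} = - 2 p$
$t = -508$ ($t = -4 + \left(-877 + 373\right) = -4 - 504 = -508$)
$\frac{4746}{J{\left(-25,-3 \right)}} + \frac{t}{565} = \frac{4746}{\left(-2\right) \left(-3\right)} - \frac{508}{565} = \frac{4746}{6} - \frac{508}{565} = 4746 \cdot \frac{1}{6} - \frac{508}{565} = 791 - \frac{508}{565} = \frac{446407}{565}$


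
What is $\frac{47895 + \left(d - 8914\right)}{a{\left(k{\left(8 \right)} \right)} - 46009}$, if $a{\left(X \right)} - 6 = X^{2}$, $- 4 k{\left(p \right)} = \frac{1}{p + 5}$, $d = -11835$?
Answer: $- \frac{73402784}{124392111} \approx -0.59009$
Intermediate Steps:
$k{\left(p \right)} = - \frac{1}{4 \left(5 + p\right)}$ ($k{\left(p \right)} = - \frac{1}{4 \left(p + 5\right)} = - \frac{1}{4 \left(5 + p\right)}$)
$a{\left(X \right)} = 6 + X^{2}$
$\frac{47895 + \left(d - 8914\right)}{a{\left(k{\left(8 \right)} \right)} - 46009} = \frac{47895 - 20749}{\left(6 + \left(- \frac{1}{20 + 4 \cdot 8}\right)^{2}\right) - 46009} = \frac{47895 - 20749}{\left(6 + \left(- \frac{1}{20 + 32}\right)^{2}\right) - 46009} = \frac{47895 - 20749}{\left(6 + \left(- \frac{1}{52}\right)^{2}\right) - 46009} = \frac{27146}{\left(6 + \left(\left(-1\right) \frac{1}{52}\right)^{2}\right) - 46009} = \frac{27146}{\left(6 + \left(- \frac{1}{52}\right)^{2}\right) - 46009} = \frac{27146}{\left(6 + \frac{1}{2704}\right) - 46009} = \frac{27146}{\frac{16225}{2704} - 46009} = \frac{27146}{- \frac{124392111}{2704}} = 27146 \left(- \frac{2704}{124392111}\right) = - \frac{73402784}{124392111}$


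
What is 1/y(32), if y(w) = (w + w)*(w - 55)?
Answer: -1/1472 ≈ -0.00067935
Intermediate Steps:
y(w) = 2*w*(-55 + w) (y(w) = (2*w)*(-55 + w) = 2*w*(-55 + w))
1/y(32) = 1/(2*32*(-55 + 32)) = 1/(2*32*(-23)) = 1/(-1472) = -1/1472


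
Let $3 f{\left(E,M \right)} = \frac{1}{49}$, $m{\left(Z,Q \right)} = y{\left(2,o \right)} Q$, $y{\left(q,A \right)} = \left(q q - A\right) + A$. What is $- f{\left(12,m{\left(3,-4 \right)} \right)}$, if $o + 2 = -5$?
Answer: $- \frac{1}{147} \approx -0.0068027$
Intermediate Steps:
$o = -7$ ($o = -2 - 5 = -7$)
$y{\left(q,A \right)} = q^{2}$ ($y{\left(q,A \right)} = \left(q^{2} - A\right) + A = q^{2}$)
$m{\left(Z,Q \right)} = 4 Q$ ($m{\left(Z,Q \right)} = 2^{2} Q = 4 Q$)
$f{\left(E,M \right)} = \frac{1}{147}$ ($f{\left(E,M \right)} = \frac{1}{3 \cdot 49} = \frac{1}{3} \cdot \frac{1}{49} = \frac{1}{147}$)
$- f{\left(12,m{\left(3,-4 \right)} \right)} = \left(-1\right) \frac{1}{147} = - \frac{1}{147}$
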